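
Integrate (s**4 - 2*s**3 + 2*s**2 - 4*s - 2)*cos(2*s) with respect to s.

s**4*sin(2*s)/2 - s**3*sin(2*s) + s**3*cos(2*s) - s**2*sin(2*s)/2 - 3*s**2*cos(2*s)/2 - s*sin(2*s)/2 - s*cos(2*s)/2 - 3*sin(2*s)/4 - cos(2*s)/4 + C

Use integration by parts with u = s**4 - 2*s**3 + 2*s**2 - 4*s - 2, dv = cos(2*s) ds, so v = sin(2*s)/2.
Apply parts 4 times (tabular method): alternate signs, differentiate u down to 0, integrate dv up.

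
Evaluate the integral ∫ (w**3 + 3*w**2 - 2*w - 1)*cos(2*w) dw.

Use integration by parts with u = w**3 + 3*w**2 - 2*w - 1, dv = cos(2*w) dw, so v = sin(2*w)/2.
Apply parts 3 times (tabular method): alternate signs, differentiate u down to 0, integrate dv up.

w**3*sin(2*w)/2 + 3*w**2*sin(2*w)/2 + 3*w**2*cos(2*w)/4 - 7*w*sin(2*w)/4 + 3*w*cos(2*w)/2 - 5*sin(2*w)/4 - 7*cos(2*w)/8 + C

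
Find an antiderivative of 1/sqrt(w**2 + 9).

Substitute w = 3·tan(θ), so dw = 3·sec(θ)^2 dθ and the radical becomes sqrt(w**2 + 9) = 3·sec(θ) by the Pythagorean identity.
Integrate the resulting trig expression in θ, then back-substitute tan(θ) = w/3, sec(θ) = sqrt(w**2 + 9)/3 (absorbing any constant into C).

log(w + sqrt(w**2 + 9)) + C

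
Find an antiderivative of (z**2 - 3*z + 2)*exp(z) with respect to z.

(z**2 - 5*z + 7)*exp(z) + C

Use integration by parts with u = z**2 - 3*z + 2, dv = exp(z) dz, so v = exp(z).
Apply parts 2 times (tabular method): alternate signs, differentiate u down to 0, integrate dv up.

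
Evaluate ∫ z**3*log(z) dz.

z**4*log(z)/4 - z**4/16 + C

Use integration by parts with u = log(z), dv = z**3 dz.
Then du = 1/z dz and v = z**4/4.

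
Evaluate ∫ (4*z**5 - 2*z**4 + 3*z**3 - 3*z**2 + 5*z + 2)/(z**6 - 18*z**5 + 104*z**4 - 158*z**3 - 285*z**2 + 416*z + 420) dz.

12669*log(z - 7)/128 - 7271*log(z - 6)/49 + 3859*log(z - 5)/72 - 2*log(z - 2)/9 + 227*log(z + 1)/6272 + 5/(336*z + 336) + C

Factor the denominator: (z - 7)*(z - 6)*(z - 5)*(z - 2)*(z + 1)**2.
Partial-fraction decomposition: 227/(6272*(z + 1)) - 5/(336*(z + 1)**2) - 2/(9*(z - 2)) + 3859/(72*(z - 5)) - 7271/(49*(z - 6)) + 12669/(128*(z - 7)).
Integrate each term; A/(z−a) gives A·log|z−a|; A/(z−a)² gives −A/(z−a).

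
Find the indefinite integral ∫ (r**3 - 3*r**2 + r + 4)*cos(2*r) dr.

Use integration by parts with u = r**3 - 3*r**2 + r + 4, dv = cos(2*r) dr, so v = sin(2*r)/2.
Apply parts 3 times (tabular method): alternate signs, differentiate u down to 0, integrate dv up.

r**3*sin(2*r)/2 - 3*r**2*sin(2*r)/2 + 3*r**2*cos(2*r)/4 - r*sin(2*r)/4 - 3*r*cos(2*r)/2 + 11*sin(2*r)/4 - cos(2*r)/8 + C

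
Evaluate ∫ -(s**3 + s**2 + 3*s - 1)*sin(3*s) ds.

Use integration by parts with u = s**3 + s**2 + 3*s - 1, dv = -sin(3*s) ds, so v = cos(3*s)/3.
Apply parts 3 times (tabular method): alternate signs, differentiate u down to 0, integrate dv up.

s**3*cos(3*s)/3 - s**2*sin(3*s)/3 + s**2*cos(3*s)/3 - 2*s*sin(3*s)/9 + 7*s*cos(3*s)/9 - 7*sin(3*s)/27 - 11*cos(3*s)/27 + C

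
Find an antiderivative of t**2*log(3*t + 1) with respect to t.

t**3*log(3*t + 1)/3 - t**3/9 + t**2/18 - t/27 + log(3*t + 1)/81 + C

Use integration by parts with u = log(3*t + 1), dv = t**2 dt.
Then du = 3/(3*t + 1) dt and v = t**3/3.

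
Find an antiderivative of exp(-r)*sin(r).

-exp(-r)*sin(r)/2 - exp(-r)*cos(r)/2 + C

Let I denote the integral. Integrate by parts with u = sin(r), dv = exp(-r) dr, so v = -exp(-r): I = -exp(-r)*sin(r) + ∫ exp(-r)*cos(r) dr.
Apply parts again with u = cos(r), dv = exp(-r) dr: ∫ exp(-r)*cos(r) dr = -exp(-r)*cos(r) − I. Substituting back brings back I: I = -exp(-r)*sin(r) - exp(-r)*cos(r) − I.
Solving for I: (1 + 1)·I equals the remaining terms, so I = (1/2)·(-exp(-r)*sin(r) - exp(-r)*cos(r)).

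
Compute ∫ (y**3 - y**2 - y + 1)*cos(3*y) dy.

y**3*sin(3*y)/3 - y**2*sin(3*y)/3 + y**2*cos(3*y)/3 - 5*y*sin(3*y)/9 - 2*y*cos(3*y)/9 + 11*sin(3*y)/27 - 5*cos(3*y)/27 + C

Use integration by parts with u = y**3 - y**2 - y + 1, dv = cos(3*y) dy, so v = sin(3*y)/3.
Apply parts 3 times (tabular method): alternate signs, differentiate u down to 0, integrate dv up.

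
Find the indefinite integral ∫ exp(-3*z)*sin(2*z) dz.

Let I denote the integral. Integrate by parts with u = sin(2*z), dv = exp(-3*z) dz, so v = -exp(-3*z)/3: I = -exp(-3*z)*sin(2*z)/3 + (2/3)·∫ exp(-3*z)*cos(2*z) dz.
Apply parts again with u = cos(2*z), dv = exp(-3*z) dz: ∫ exp(-3*z)*cos(2*z) dz = -exp(-3*z)*cos(2*z)/3 − (2/3)·I. Substituting back brings back I: I = -exp(-3*z)*sin(2*z)/3 - 2*exp(-3*z)*cos(2*z)/9 − (4/9)·I.
Solving for I: (1 + 4/9)·I equals the remaining terms, so I = (9/13)·(-exp(-3*z)*sin(2*z)/3 - 2*exp(-3*z)*cos(2*z)/9).

-3*exp(-3*z)*sin(2*z)/13 - 2*exp(-3*z)*cos(2*z)/13 + C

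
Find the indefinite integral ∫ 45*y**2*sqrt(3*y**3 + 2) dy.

10*(3*y**3 + 2)**(3/2)/3 + C

Let u = 3*y**3 + 2, so du = (9*y**2) dy.
Rewriting, the integral becomes 5·∫ √u du = 5·(2/3)u^(3/2).
Substituting back, u = 3*y**3 + 2.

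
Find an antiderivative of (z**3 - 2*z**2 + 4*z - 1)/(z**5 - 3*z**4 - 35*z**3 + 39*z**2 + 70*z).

Factor the denominator: z*(z - 7)*(z - 2)*(z + 1)*(z + 5).
Partial-fraction decomposition: -7/(60*(z + 5)) + 1/(12*(z + 1)) - 1/(30*(z - 2)) + 17/(210*(z - 7)) - 1/(70*z).
Integrate each term: A/(z−a) contributes A·log|z−a|.

-log(z)/70 + 17*log(z - 7)/210 - log(z - 2)/30 + log(z + 1)/12 - 7*log(z + 5)/60 + C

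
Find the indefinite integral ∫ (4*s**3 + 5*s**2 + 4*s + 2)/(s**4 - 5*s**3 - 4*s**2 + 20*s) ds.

log(s)/10 + 647*log(s - 5)/105 - 31*log(s - 2)/12 + 9*log(s + 2)/28 + C

Factor the denominator: s*(s - 5)*(s - 2)*(s + 2).
Partial-fraction decomposition: 9/(28*(s + 2)) - 31/(12*(s - 2)) + 647/(105*(s - 5)) + 1/(10*s).
Integrate each term: A/(s−a) contributes A·log|s−a|.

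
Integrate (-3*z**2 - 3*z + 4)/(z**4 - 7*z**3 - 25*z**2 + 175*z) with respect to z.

4*log(z)/175 - 41*log(z - 7)/42 + 43*log(z - 5)/50 + 7*log(z + 5)/75 + C

Factor the denominator: z*(z - 7)*(z - 5)*(z + 5).
Partial-fraction decomposition: 7/(75*(z + 5)) + 43/(50*(z - 5)) - 41/(42*(z - 7)) + 4/(175*z).
Integrate each term: A/(z−a) contributes A·log|z−a|.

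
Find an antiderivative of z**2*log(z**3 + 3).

z**3*log(z**3 + 3)/3 - z**3/3 + log(z**3 + 3) + C

Let u = z**3 + 3, so du = (3*z**2) dz.
The integral becomes (1/3)·∫ log(u) du; integrate by parts with u′=log(u), dv′=du.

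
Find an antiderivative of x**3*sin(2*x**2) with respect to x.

Let u = x², du = 2x dx; rewrite as (1/2)∫ u^1·sin(2u) du.
Now integrate by parts 1 time.

-x**2*cos(2*x**2)/4 + sin(2*x**2)/8 + C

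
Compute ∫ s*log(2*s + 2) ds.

Use integration by parts with u = log(2*s + 2), dv = s ds.
Then du = 2/(2*s + 2) ds and v = s**2/2.

s**2*log(2*s + 2)/2 - s**2/4 + s/2 - log(s + 1)/2 + C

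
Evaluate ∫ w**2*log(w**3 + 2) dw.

Let u = w**3 + 2, so du = (3*w**2) dw.
The integral becomes (1/3)·∫ log(u) du; integrate by parts with u′=log(u), dv′=du.

w**3*log(w**3 + 2)/3 - w**3/3 + 2*log(w**3 + 2)/3 + C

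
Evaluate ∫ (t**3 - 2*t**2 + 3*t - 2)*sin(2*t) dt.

-t**3*cos(2*t)/2 + 3*t**2*sin(2*t)/4 + t**2*cos(2*t) - t*sin(2*t) - 3*t*cos(2*t)/4 + 3*sin(2*t)/8 + cos(2*t)/2 + C

Use integration by parts with u = t**3 - 2*t**2 + 3*t - 2, dv = sin(2*t) dt, so v = -cos(2*t)/2.
Apply parts 3 times (tabular method): alternate signs, differentiate u down to 0, integrate dv up.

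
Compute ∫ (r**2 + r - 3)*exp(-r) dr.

(-r**2 - 3*r)*exp(-r) + C

Use integration by parts with u = r**2 + r - 3, dv = exp(-r) dr, so v = -exp(-r).
Apply parts 2 times (tabular method): alternate signs, differentiate u down to 0, integrate dv up.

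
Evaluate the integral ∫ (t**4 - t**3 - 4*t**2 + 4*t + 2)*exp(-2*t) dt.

Use integration by parts with u = t**4 - t**3 - 4*t**2 + 4*t + 2, dv = exp(-2*t) dt, so v = -exp(-2*t)/2.
Apply parts 4 times (tabular method): alternate signs, differentiate u down to 0, integrate dv up.

(-4*t**4 - 4*t**3 + 10*t**2 - 6*t - 11)*exp(-2*t)/8 + C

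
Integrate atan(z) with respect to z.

z*atan(z) - log(z**2 + 1)/2 + C

Use integration by parts with u = arctan(z), dv = dz.
Then du = 1/(z**2 + 1) dz.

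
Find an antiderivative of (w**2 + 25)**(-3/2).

w/(25*sqrt(w**2 + 25)) + C

Substitute w = 5·tan(θ), so dw = 5·sec(θ)^2 dθ and the radical becomes sqrt(w**2 + 25) = 5·sec(θ) by the Pythagorean identity.
Integrate the resulting trig expression in θ, then back-substitute tan(θ) = w/5, sec(θ) = sqrt(w**2 + 25)/5 (absorbing any constant into C).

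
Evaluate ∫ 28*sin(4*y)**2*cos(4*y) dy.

7*sin(4*y)**3/3 + C

Let u = sin(4*y), so du = (4*cos(4*y)) dy.
Rewriting, the integral becomes 7·∫ u^2 du = 7·u^3/3.
Substituting back, u = sin(4*y).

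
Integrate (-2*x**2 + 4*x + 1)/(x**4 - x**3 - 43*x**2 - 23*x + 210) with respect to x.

-23*log(x - 7)/200 - log(x - 2)/175 - 29*log(x + 3)/100 + 23*log(x + 5)/56 + C

Factor the denominator: (x - 7)*(x - 2)*(x + 3)*(x + 5).
Partial-fraction decomposition: 23/(56*(x + 5)) - 29/(100*(x + 3)) - 1/(175*(x - 2)) - 23/(200*(x - 7)).
Integrate each term: A/(x−a) contributes A·log|x−a|.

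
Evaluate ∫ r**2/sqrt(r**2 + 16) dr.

r*sqrt(r**2 + 16)/2 - 8*log(r + sqrt(r**2 + 16)) + C

Substitute r = 4·tan(θ), so dr = 4·sec(θ)^2 dθ and the radical becomes sqrt(r**2 + 16) = 4·sec(θ) by the Pythagorean identity.
Integrate the resulting trig expression in θ, then back-substitute tan(θ) = r/4, sec(θ) = sqrt(r**2 + 16)/4 (absorbing any constant into C).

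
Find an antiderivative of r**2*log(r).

Use integration by parts with u = log(r), dv = r**2 dr.
Then du = 1/r dr and v = r**3/3.

r**3*log(r)/3 - r**3/9 + C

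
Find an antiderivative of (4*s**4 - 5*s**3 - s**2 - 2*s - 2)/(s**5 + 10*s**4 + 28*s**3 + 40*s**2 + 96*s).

-log(s)/48 - 667*log(s + 4)/80 + 3119*log(s + 6)/240 - 51*log(s**2 + 4)/160 - 3*atan(s/2)/16 + C

Factor the denominator: s*(s + 4)*(s + 6)*(s**2 + 4).
Partial-fraction decomposition: -3*(17*s + 10)/(80*(s**2 + 4)) + 3119/(240*(s + 6)) - 667/(80*(s + 4)) - 1/(48*s).
Integrate each term; A/(s−a) gives A·log|s−a|; the (Bs+D)/(s²+p²) term gives a log and an atan.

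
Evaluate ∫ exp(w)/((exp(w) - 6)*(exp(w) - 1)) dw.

log(exp(w) - 6)/5 - log(exp(w) - 1)/5 + C

Let u = e^w, du = e^w dw.
The integral becomes ∫ du/((u-1)(u-6)); decompose into partial fractions.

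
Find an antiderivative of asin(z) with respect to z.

z*asin(z) + sqrt(-z**2 + 1) + C

Use integration by parts with u = arcsin(z), dv = dz.
Then du = 1/sqrt(-z**2 + 1) dz.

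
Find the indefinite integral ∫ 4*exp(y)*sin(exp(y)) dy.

Let u = exp(y), so du = (exp(y)) dy.
Rewriting, the integral becomes 4·∫ sin(u) du = 4·-cos(u).
Substituting back, u = exp(y).

-4*cos(exp(y)) + C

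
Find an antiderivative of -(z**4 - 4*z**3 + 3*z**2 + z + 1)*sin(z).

z**4*cos(z) - 4*z**3*sin(z) - 4*z**3*cos(z) + 12*z**2*sin(z) - 9*z**2*cos(z) + 18*z*sin(z) + 25*z*cos(z) - 25*sin(z) + 19*cos(z) + C

Use integration by parts with u = z**4 - 4*z**3 + 3*z**2 + z + 1, dv = -sin(z) dz, so v = cos(z).
Apply parts 4 times (tabular method): alternate signs, differentiate u down to 0, integrate dv up.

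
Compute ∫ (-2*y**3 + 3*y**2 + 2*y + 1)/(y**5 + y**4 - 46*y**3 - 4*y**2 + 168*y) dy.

Factor the denominator: y*(y - 6)*(y - 2)*(y + 2)*(y + 7).
Partial-fraction decomposition: 164/(819*(y + 7)) - 5/(64*(y + 2)) - 1/(288*(y - 2)) - 311/(2496*(y - 6)) + 1/(168*y).
Integrate each term: A/(y−a) contributes A·log|y−a|.

log(y)/168 - 311*log(y - 6)/2496 - log(y - 2)/288 - 5*log(y + 2)/64 + 164*log(y + 7)/819 + C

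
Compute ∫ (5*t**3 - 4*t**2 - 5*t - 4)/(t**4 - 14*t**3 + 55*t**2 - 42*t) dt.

Factor the denominator: t*(t - 7)*(t - 6)*(t - 1).
Partial-fraction decomposition: -4/(15*(t - 1)) - 451/(15*(t - 6)) + 740/(21*(t - 7)) + 2/(21*t).
Integrate each term: A/(t−a) contributes A·log|t−a|.

2*log(t)/21 + 740*log(t - 7)/21 - 451*log(t - 6)/15 - 4*log(t - 1)/15 + C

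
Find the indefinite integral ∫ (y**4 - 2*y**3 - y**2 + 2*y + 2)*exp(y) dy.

Use integration by parts with u = y**4 - 2*y**3 - y**2 + 2*y + 2, dv = exp(y) dy, so v = exp(y).
Apply parts 4 times (tabular method): alternate signs, differentiate u down to 0, integrate dv up.

(y**4 - 6*y**3 + 17*y**2 - 32*y + 34)*exp(y) + C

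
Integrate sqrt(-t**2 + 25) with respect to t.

Substitute t = 5·sin(θ), so dt = 5·cos(θ) dθ and the radical becomes sqrt(-t**2 + 25) = 5·cos(θ) by the Pythagorean identity.
Integrate the resulting trig expression in θ, then back-substitute θ = asin(t/5), sin(θ) = t/5, cos(θ) = sqrt(-t**2 + 25)/5 (absorbing any constant into C).

t*sqrt(-t**2 + 25)/2 + 25*asin(t/5)/2 + C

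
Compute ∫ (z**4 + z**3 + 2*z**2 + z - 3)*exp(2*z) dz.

Use integration by parts with u = z**4 + z**3 + 2*z**2 + z - 3, dv = exp(2*z) dz, so v = exp(2*z)/2.
Apply parts 4 times (tabular method): alternate signs, differentiate u down to 0, integrate dv up.

(4*z**4 - 4*z**3 + 14*z**2 - 10*z - 7)*exp(2*z)/8 + C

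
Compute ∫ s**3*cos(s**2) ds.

Let u = s², du = 2s ds; rewrite as (1/2)∫ u^1·cos(1u) du.
Now integrate by parts 1 time.

s**2*sin(s**2)/2 + cos(s**2)/2 + C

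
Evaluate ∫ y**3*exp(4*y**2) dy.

Let u = y², du = 2y dy; rewrite as (1/2)∫ u^1·exp(4u) du.
Now integrate by parts 1 time.

(4*y**2 - 1)*exp(4*y**2)/32 + C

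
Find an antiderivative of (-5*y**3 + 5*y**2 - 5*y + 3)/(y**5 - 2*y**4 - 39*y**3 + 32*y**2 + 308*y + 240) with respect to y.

Factor the denominator: (y - 6)*(y - 4)*(y + 1)*(y + 2)*(y + 5).
Partial-fraction decomposition: 389/(594*(y + 5)) - 73/(144*(y + 2)) + 9/(70*(y + 1)) + 257/(540*(y - 4)) - 927/(1232*(y - 6)).
Integrate each term: A/(y−a) contributes A·log|y−a|.

-927*log(y - 6)/1232 + 257*log(y - 4)/540 + 9*log(y + 1)/70 - 73*log(y + 2)/144 + 389*log(y + 5)/594 + C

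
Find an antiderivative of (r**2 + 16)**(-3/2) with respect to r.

r/(16*sqrt(r**2 + 16)) + C

Substitute r = 4·tan(θ), so dr = 4·sec(θ)^2 dθ and the radical becomes sqrt(r**2 + 16) = 4·sec(θ) by the Pythagorean identity.
Integrate the resulting trig expression in θ, then back-substitute tan(θ) = r/4, sec(θ) = sqrt(r**2 + 16)/4 (absorbing any constant into C).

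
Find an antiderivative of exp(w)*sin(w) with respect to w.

Let I denote the integral. Integrate by parts with u = sin(w), dv = exp(w) dw, so v = exp(w): I = exp(w)*sin(w) − ∫ exp(w)*cos(w) dw.
Apply parts again with u = cos(w), dv = exp(w) dw: ∫ exp(w)*cos(w) dw = exp(w)*cos(w) + I. Substituting back brings back I: I = exp(w)*sin(w) - exp(w)*cos(w) − I.
Solving for I: (1 + 1)·I equals the remaining terms, so I = (1/2)·(exp(w)*sin(w) - exp(w)*cos(w)).

exp(w)*sin(w)/2 - exp(w)*cos(w)/2 + C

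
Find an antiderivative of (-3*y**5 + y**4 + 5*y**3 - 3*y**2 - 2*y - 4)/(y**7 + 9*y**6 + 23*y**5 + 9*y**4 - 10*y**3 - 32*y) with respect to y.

Factor the denominator: y*(y - 1)*(y + 2)*(y + 4)**2*(y**2 + 1).
Partial-fraction decomposition: -(9*y - 53)/(289*(y**2 + 1)) - 32013/(57800*(y + 4)) - 741/(170*(y + 4)**2) + 1/(2*(y + 2)) - 1/(25*(y - 1)) + 1/(8*y).
Integrate each term; A/(y−a) gives A·log|y−a|; the (By+D)/(y²+p²) term gives a log and an atan.

log(y)/8 - log(y - 1)/25 + log(y + 2)/2 - 32013*log(y + 4)/57800 - 9*log(y**2 + 1)/578 + 53*atan(y)/289 + 741/(170*y + 680) + C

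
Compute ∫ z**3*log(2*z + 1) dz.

Use integration by parts with u = log(2*z + 1), dv = z**3 dz.
Then du = 2/(2*z + 1) dz and v = z**4/4.

z**4*log(2*z + 1)/4 - z**4/16 + z**3/24 - z**2/32 + z/32 - log(2*z + 1)/64 + C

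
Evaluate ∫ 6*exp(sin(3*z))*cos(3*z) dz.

Let u = sin(3*z), so du = (3*cos(3*z)) dz.
Rewriting, the integral becomes 2·∫ e^u du = 2·e^u.
Substituting back, u = sin(3*z).

2*exp(sin(3*z)) + C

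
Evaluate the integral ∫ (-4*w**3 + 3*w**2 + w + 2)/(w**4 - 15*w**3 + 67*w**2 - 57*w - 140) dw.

Factor the denominator: (w - 7)*(w - 5)*(w - 4)*(w + 1).
Partial-fraction decomposition: -1/(30*(w + 1)) - 202/(15*(w - 4)) + 209/(6*(w - 5)) - 76/(3*(w - 7)).
Integrate each term: A/(w−a) contributes A·log|w−a|.

-76*log(w - 7)/3 + 209*log(w - 5)/6 - 202*log(w - 4)/15 - log(w + 1)/30 + C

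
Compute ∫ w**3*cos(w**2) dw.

Let u = w², du = 2w dw; rewrite as (1/2)∫ u^1·cos(1u) du.
Now integrate by parts 1 time.

w**2*sin(w**2)/2 + cos(w**2)/2 + C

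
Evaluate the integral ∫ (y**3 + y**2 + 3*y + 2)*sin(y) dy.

Use integration by parts with u = y**3 + y**2 + 3*y + 2, dv = sin(y) dy, so v = -cos(y).
Apply parts 3 times (tabular method): alternate signs, differentiate u down to 0, integrate dv up.

-y**3*cos(y) + 3*y**2*sin(y) - y**2*cos(y) + 2*y*sin(y) + 3*y*cos(y) - 3*sin(y) + C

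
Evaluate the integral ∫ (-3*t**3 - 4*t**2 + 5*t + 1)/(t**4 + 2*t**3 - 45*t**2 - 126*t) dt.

-log(t)/126 - 1189*log(t - 7)/910 + 31*log(t + 3)/90 - 475*log(t + 6)/234 + C

Factor the denominator: t*(t - 7)*(t + 3)*(t + 6).
Partial-fraction decomposition: -475/(234*(t + 6)) + 31/(90*(t + 3)) - 1189/(910*(t - 7)) - 1/(126*t).
Integrate each term: A/(t−a) contributes A·log|t−a|.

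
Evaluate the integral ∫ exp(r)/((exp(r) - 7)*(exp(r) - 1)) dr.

Let u = e^r, du = e^r dr.
The integral becomes ∫ du/((u-1)(u-7)); decompose into partial fractions.

log(exp(r) - 7)/6 - log(exp(r) - 1)/6 + C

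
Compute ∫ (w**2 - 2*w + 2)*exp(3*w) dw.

Use integration by parts with u = w**2 - 2*w + 2, dv = exp(3*w) dw, so v = exp(3*w)/3.
Apply parts 2 times (tabular method): alternate signs, differentiate u down to 0, integrate dv up.

(9*w**2 - 24*w + 26)*exp(3*w)/27 + C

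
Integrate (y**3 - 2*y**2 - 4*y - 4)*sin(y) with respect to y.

Use integration by parts with u = y**3 - 2*y**2 - 4*y - 4, dv = sin(y) dy, so v = -cos(y).
Apply parts 3 times (tabular method): alternate signs, differentiate u down to 0, integrate dv up.

-y**3*cos(y) + 3*y**2*sin(y) + 2*y**2*cos(y) - 4*y*sin(y) + 10*y*cos(y) - 10*sin(y) + C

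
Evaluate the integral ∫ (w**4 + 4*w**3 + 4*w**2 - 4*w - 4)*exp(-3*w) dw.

Use integration by parts with u = w**4 + 4*w**3 + 4*w**2 - 4*w - 4, dv = exp(-3*w) dw, so v = -exp(-3*w)/3.
Apply parts 4 times (tabular method): alternate signs, differentiate u down to 0, integrate dv up.

(-27*w**4 - 144*w**3 - 252*w**2 - 60*w + 88)*exp(-3*w)/81 + C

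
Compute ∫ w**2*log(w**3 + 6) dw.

w**3*log(w**3 + 6)/3 - w**3/3 + 2*log(w**3 + 6) + C

Let u = w**3 + 6, so du = (3*w**2) dw.
The integral becomes (1/3)·∫ log(u) du; integrate by parts with u′=log(u), dv′=du.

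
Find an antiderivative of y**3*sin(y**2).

Let u = y², du = 2y dy; rewrite as (1/2)∫ u^1·sin(1u) du.
Now integrate by parts 1 time.

-y**2*cos(y**2)/2 + sin(y**2)/2 + C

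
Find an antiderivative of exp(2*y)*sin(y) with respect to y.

Let I denote the integral. Integrate by parts with u = sin(y), dv = exp(2*y) dy, so v = exp(2*y)/2: I = exp(2*y)*sin(y)/2 − (1/2)·∫ exp(2*y)*cos(y) dy.
Apply parts again with u = cos(y), dv = exp(2*y) dy: ∫ exp(2*y)*cos(y) dy = exp(2*y)*cos(y)/2 + (1/2)·I. Substituting back brings back I: I = exp(2*y)*sin(y)/2 - exp(2*y)*cos(y)/4 − (1/4)·I.
Solving for I: (1 + 1/4)·I equals the remaining terms, so I = (4/5)·(exp(2*y)*sin(y)/2 - exp(2*y)*cos(y)/4).

2*exp(2*y)*sin(y)/5 - exp(2*y)*cos(y)/5 + C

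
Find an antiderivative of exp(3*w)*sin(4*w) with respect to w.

Let I denote the integral. Integrate by parts with u = sin(4*w), dv = exp(3*w) dw, so v = exp(3*w)/3: I = exp(3*w)*sin(4*w)/3 − (4/3)·∫ exp(3*w)*cos(4*w) dw.
Apply parts again with u = cos(4*w), dv = exp(3*w) dw: ∫ exp(3*w)*cos(4*w) dw = exp(3*w)*cos(4*w)/3 + (4/3)·I. Substituting back brings back I: I = exp(3*w)*sin(4*w)/3 - 4*exp(3*w)*cos(4*w)/9 − (16/9)·I.
Solving for I: (1 + 16/9)·I equals the remaining terms, so I = (9/25)·(exp(3*w)*sin(4*w)/3 - 4*exp(3*w)*cos(4*w)/9).

3*exp(3*w)*sin(4*w)/25 - 4*exp(3*w)*cos(4*w)/25 + C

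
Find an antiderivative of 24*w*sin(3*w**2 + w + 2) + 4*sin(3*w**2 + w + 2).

Let u = 3*w**2 + w + 2, so du = (6*w + 1) dw.
Rewriting, the integral becomes 4·∫ sin(u) du = 4·-cos(u).
Substituting back, u = 3*w**2 + w + 2.

-4*cos(3*w**2 + w + 2) + C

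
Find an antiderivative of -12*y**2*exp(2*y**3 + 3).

Let u = 2*y**3 + 3, so du = (6*y**2) dy.
Rewriting, the integral becomes -2·∫ e^u du = -2·e^u.
Substituting back, u = 2*y**3 + 3.

-2*exp(2*y**3 + 3) + C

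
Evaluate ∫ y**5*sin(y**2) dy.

Let u = y², du = 2y dy; rewrite as (1/2)∫ u^2·sin(1u) du.
Now integrate by parts 2 times.

-y**4*cos(y**2)/2 + y**2*sin(y**2) + cos(y**2) + C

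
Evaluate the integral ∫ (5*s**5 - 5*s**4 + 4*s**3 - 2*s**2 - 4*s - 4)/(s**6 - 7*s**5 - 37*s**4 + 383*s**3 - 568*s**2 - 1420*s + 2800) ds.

Factor the denominator: (s - 5)**2*(s - 4)*(s - 2)*(s + 2)*(s + 7).
Partial-fraction decomposition: 48743/(35640*(s + 7)) - 23/(490*(s + 2)) - 23/(162*(s - 2)) + 337/(11*(s - 4)) - 283811/(10584*(s - 5)) + 6463/(126*(s - 5)**2).
Integrate each term; A/(s−a) gives A·log|s−a|; A/(s−a)² gives −A/(s−a).

-283811*log(s - 5)/10584 + 337*log(s - 4)/11 - 23*log(s - 2)/162 - 23*log(s + 2)/490 + 48743*log(s + 7)/35640 - 6463/(126*s - 630) + C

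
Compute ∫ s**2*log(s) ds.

s**3*log(s)/3 - s**3/9 + C

Use integration by parts with u = log(s), dv = s**2 ds.
Then du = 1/s ds and v = s**3/3.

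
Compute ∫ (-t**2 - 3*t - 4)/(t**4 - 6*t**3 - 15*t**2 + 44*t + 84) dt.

Factor the denominator: (t - 7)*(t - 3)*(t + 2)**2.
Partial-fraction decomposition: 17/(2025*(t + 2)) - 2/(45*(t + 2)**2) + 11/(50*(t - 3)) - 37/(162*(t - 7)).
Integrate each term; A/(t−a) gives A·log|t−a|; A/(t−a)² gives −A/(t−a).

-37*log(t - 7)/162 + 11*log(t - 3)/50 + 17*log(t + 2)/2025 + 2/(45*t + 90) + C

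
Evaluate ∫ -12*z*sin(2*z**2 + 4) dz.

Let u = 2*z**2 + 4, so du = (4*z) dz.
Rewriting, the integral becomes -3·∫ sin(u) du = -3·-cos(u).
Substituting back, u = 2*z**2 + 4.

3*cos(2*z**2 + 4) + C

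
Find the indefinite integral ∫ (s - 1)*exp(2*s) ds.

(2*s - 3)*exp(2*s)/4 + C

Use integration by parts with u = s - 1, dv = exp(2*s) ds, so v = exp(2*s)/2.
Apply parts 1 times (tabular method): alternate signs, differentiate u down to 0, integrate dv up.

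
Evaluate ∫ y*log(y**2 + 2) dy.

Let u = y**2 + 2, so du = (2*y) dy.
The integral becomes (1/2)·∫ log(u) du; integrate by parts with u′=log(u), dv′=du.

y**2*log(y**2 + 2)/2 - y**2/2 + log(y**2 + 2) + C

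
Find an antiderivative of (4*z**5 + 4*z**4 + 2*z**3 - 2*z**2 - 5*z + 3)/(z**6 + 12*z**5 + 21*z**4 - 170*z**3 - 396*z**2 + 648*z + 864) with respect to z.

Factor the denominator: (z - 3)*(z - 2)*(z + 1)*(z + 4)*(z + 6)**2.
Partial-fraction decomposition: -240709/(86400*(z + 6)) - 8797/(240*(z + 6)**2) + 3209/(504*(z + 4)) + 1/(225*(z + 1)) - 193/(1152*(z - 2)) + 110/(189*(z - 3)).
Integrate each term; A/(z−a) gives A·log|z−a|; A/(z−a)² gives −A/(z−a).

110*log(z - 3)/189 - 193*log(z - 2)/1152 + log(z + 1)/225 + 3209*log(z + 4)/504 - 240709*log(z + 6)/86400 + 8797/(240*z + 1440) + C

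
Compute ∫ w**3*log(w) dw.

w**4*log(w)/4 - w**4/16 + C

Use integration by parts with u = log(w), dv = w**3 dw.
Then du = 1/w dw and v = w**4/4.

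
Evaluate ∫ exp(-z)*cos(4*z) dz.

4*exp(-z)*sin(4*z)/17 - exp(-z)*cos(4*z)/17 + C

Let I denote the integral. Integrate by parts with u = cos(4*z), dv = exp(-z) dz, so v = -exp(-z): I = -exp(-z)*cos(4*z) − 4·∫ exp(-z)*sin(4*z) dz.
Apply parts again with u = sin(4*z), dv = exp(-z) dz: ∫ exp(-z)*sin(4*z) dz = -exp(-z)*sin(4*z) + 4·I. Substituting back brings back I: I = 4*exp(-z)*sin(4*z) - exp(-z)*cos(4*z) − 16·I.
Solving for I: (1 + 16)·I equals the remaining terms, so I = (1/17)·(4*exp(-z)*sin(4*z) - exp(-z)*cos(4*z)).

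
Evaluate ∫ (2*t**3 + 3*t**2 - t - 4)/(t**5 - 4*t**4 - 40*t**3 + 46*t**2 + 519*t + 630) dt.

137*log(t - 7)/300 - 79*log(t - 5)/224 - 2*log(t + 2)/21 - 7*log(t + 3)/800 - 7/(20*t + 60) + C

Factor the denominator: (t - 7)*(t - 5)*(t + 2)*(t + 3)**2.
Partial-fraction decomposition: -7/(800*(t + 3)) + 7/(20*(t + 3)**2) - 2/(21*(t + 2)) - 79/(224*(t - 5)) + 137/(300*(t - 7)).
Integrate each term; A/(t−a) gives A·log|t−a|; A/(t−a)² gives −A/(t−a).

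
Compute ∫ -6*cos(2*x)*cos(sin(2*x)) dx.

Let u = sin(2*x), so du = (2*cos(2*x)) dx.
Rewriting, the integral becomes -3·∫ cos(u) du = -3·sin(u).
Substituting back, u = sin(2*x).

-3*sin(sin(2*x)) + C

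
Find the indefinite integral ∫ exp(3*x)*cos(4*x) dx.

4*exp(3*x)*sin(4*x)/25 + 3*exp(3*x)*cos(4*x)/25 + C

Let I denote the integral. Integrate by parts with u = cos(4*x), dv = exp(3*x) dx, so v = exp(3*x)/3: I = exp(3*x)*cos(4*x)/3 + (4/3)·∫ exp(3*x)*sin(4*x) dx.
Apply parts again with u = sin(4*x), dv = exp(3*x) dx: ∫ exp(3*x)*sin(4*x) dx = exp(3*x)*sin(4*x)/3 − (4/3)·I. Substituting back brings back I: I = 4*exp(3*x)*sin(4*x)/9 + exp(3*x)*cos(4*x)/3 − (16/9)·I.
Solving for I: (1 + 16/9)·I equals the remaining terms, so I = (9/25)·(4*exp(3*x)*sin(4*x)/9 + exp(3*x)*cos(4*x)/3).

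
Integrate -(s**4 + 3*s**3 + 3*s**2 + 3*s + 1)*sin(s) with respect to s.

s**4*cos(s) - 4*s**3*sin(s) + 3*s**3*cos(s) - 9*s**2*sin(s) - 9*s**2*cos(s) + 18*s*sin(s) - 15*s*cos(s) + 15*sin(s) + 19*cos(s) + C

Use integration by parts with u = s**4 + 3*s**3 + 3*s**2 + 3*s + 1, dv = -sin(s) ds, so v = cos(s).
Apply parts 4 times (tabular method): alternate signs, differentiate u down to 0, integrate dv up.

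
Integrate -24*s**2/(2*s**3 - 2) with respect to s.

-4*log(2*s**3 - 2) + C

Let u = 2*s**3 - 2, so du = (6*s**2) ds.
Rewriting, the integral becomes -4·∫ 1/u du = -4·log(u).
Substituting back, u = 2*s**3 - 2.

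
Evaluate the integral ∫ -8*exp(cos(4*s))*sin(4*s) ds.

2*exp(cos(4*s)) + C

Let u = cos(4*s), so du = (-4*sin(4*s)) ds.
Rewriting, the integral becomes 2·∫ e^u du = 2·e^u.
Substituting back, u = cos(4*s).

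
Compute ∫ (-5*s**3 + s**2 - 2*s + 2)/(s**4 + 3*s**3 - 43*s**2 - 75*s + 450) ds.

-152*log(s - 5)/55 + 65*log(s - 3)/72 + 331*log(s + 5)/40 - 1130*log(s + 6)/99 + C

Factor the denominator: (s - 5)*(s - 3)*(s + 5)*(s + 6).
Partial-fraction decomposition: -1130/(99*(s + 6)) + 331/(40*(s + 5)) + 65/(72*(s - 3)) - 152/(55*(s - 5)).
Integrate each term: A/(s−a) contributes A·log|s−a|.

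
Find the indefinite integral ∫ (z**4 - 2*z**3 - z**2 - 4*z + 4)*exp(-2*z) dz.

Use integration by parts with u = z**4 - 2*z**3 - z**2 - 4*z + 4, dv = exp(-2*z) dz, so v = -exp(-2*z)/2.
Apply parts 4 times (tabular method): alternate signs, differentiate u down to 0, integrate dv up.

(-2*z**4 + 2*z**2 + 10*z - 3)*exp(-2*z)/4 + C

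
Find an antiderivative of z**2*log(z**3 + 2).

z**3*log(z**3 + 2)/3 - z**3/3 + 2*log(z**3 + 2)/3 + C

Let u = z**3 + 2, so du = (3*z**2) dz.
The integral becomes (1/3)·∫ log(u) du; integrate by parts with u′=log(u), dv′=du.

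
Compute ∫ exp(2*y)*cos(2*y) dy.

exp(2*y)*sin(2*y)/4 + exp(2*y)*cos(2*y)/4 + C

Let I denote the integral. Integrate by parts with u = cos(2*y), dv = exp(2*y) dy, so v = exp(2*y)/2: I = exp(2*y)*cos(2*y)/2 + ∫ exp(2*y)*sin(2*y) dy.
Apply parts again with u = sin(2*y), dv = exp(2*y) dy: ∫ exp(2*y)*sin(2*y) dy = exp(2*y)*sin(2*y)/2 − I. Substituting back brings back I: I = exp(2*y)*sin(2*y)/2 + exp(2*y)*cos(2*y)/2 − I.
Solving for I: (1 + 1)·I equals the remaining terms, so I = (1/2)·(exp(2*y)*sin(2*y)/2 + exp(2*y)*cos(2*y)/2).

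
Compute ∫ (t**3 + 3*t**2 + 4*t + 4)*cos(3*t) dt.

t**3*sin(3*t)/3 + t**2*sin(3*t) + t**2*cos(3*t)/3 + 10*t*sin(3*t)/9 + 2*t*cos(3*t)/3 + 10*sin(3*t)/9 + 10*cos(3*t)/27 + C

Use integration by parts with u = t**3 + 3*t**2 + 4*t + 4, dv = cos(3*t) dt, so v = sin(3*t)/3.
Apply parts 3 times (tabular method): alternate signs, differentiate u down to 0, integrate dv up.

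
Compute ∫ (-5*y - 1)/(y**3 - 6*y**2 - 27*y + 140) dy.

-log(y - 7) + 7*log(y - 4)/9 + 2*log(y + 5)/9 + C

Factor the denominator: (y - 7)*(y - 4)*(y + 5).
Partial-fraction decomposition: 2/(9*(y + 5)) + 7/(9*(y - 4)) - 1/(y - 7).
Integrate each term: A/(y−a) contributes A·log|y−a|.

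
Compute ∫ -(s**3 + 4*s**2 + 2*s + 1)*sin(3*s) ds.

Use integration by parts with u = s**3 + 4*s**2 + 2*s + 1, dv = -sin(3*s) ds, so v = cos(3*s)/3.
Apply parts 3 times (tabular method): alternate signs, differentiate u down to 0, integrate dv up.

s**3*cos(3*s)/3 - s**2*sin(3*s)/3 + 4*s**2*cos(3*s)/3 - 8*s*sin(3*s)/9 + 4*s*cos(3*s)/9 - 4*sin(3*s)/27 + cos(3*s)/27 + C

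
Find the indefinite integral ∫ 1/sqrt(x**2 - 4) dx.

log(x + sqrt(x**2 - 4)) + C

Substitute x = 2·sec(θ), so dx = 2·sec(θ)*tan(θ) dθ and the radical becomes sqrt(x**2 - 4) = 2·tan(θ) by the Pythagorean identity.
Integrate the resulting trig expression in θ, then back-substitute sec(θ) = x/2, tan(θ) = sqrt(x**2 - 4)/2 (absorbing any constant into C).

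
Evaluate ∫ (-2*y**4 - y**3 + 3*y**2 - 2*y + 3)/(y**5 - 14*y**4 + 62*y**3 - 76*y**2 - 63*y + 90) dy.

-129*log(y - 6)/5 + 1307*log(y - 5)/48 - 55*log(y - 3)/16 - log(y - 1)/80 + log(y + 1)/48 + C

Factor the denominator: (y - 6)*(y - 5)*(y - 3)*(y - 1)*(y + 1).
Partial-fraction decomposition: 1/(48*(y + 1)) - 1/(80*(y - 1)) - 55/(16*(y - 3)) + 1307/(48*(y - 5)) - 129/(5*(y - 6)).
Integrate each term: A/(y−a) contributes A·log|y−a|.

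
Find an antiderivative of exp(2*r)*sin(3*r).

Let I denote the integral. Integrate by parts with u = sin(3*r), dv = exp(2*r) dr, so v = exp(2*r)/2: I = exp(2*r)*sin(3*r)/2 − (3/2)·∫ exp(2*r)*cos(3*r) dr.
Apply parts again with u = cos(3*r), dv = exp(2*r) dr: ∫ exp(2*r)*cos(3*r) dr = exp(2*r)*cos(3*r)/2 + (3/2)·I. Substituting back brings back I: I = exp(2*r)*sin(3*r)/2 - 3*exp(2*r)*cos(3*r)/4 − (9/4)·I.
Solving for I: (1 + 9/4)·I equals the remaining terms, so I = (4/13)·(exp(2*r)*sin(3*r)/2 - 3*exp(2*r)*cos(3*r)/4).

2*exp(2*r)*sin(3*r)/13 - 3*exp(2*r)*cos(3*r)/13 + C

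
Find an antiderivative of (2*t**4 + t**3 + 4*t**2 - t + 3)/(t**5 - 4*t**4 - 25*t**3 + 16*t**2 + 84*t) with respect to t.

log(t)/28 + 593*log(t - 7)/350 - 57*log(t - 2)/200 - 5*log(t + 2)/8 + 59*log(t + 3)/50 + C

Factor the denominator: t*(t - 7)*(t - 2)*(t + 2)*(t + 3).
Partial-fraction decomposition: 59/(50*(t + 3)) - 5/(8*(t + 2)) - 57/(200*(t - 2)) + 593/(350*(t - 7)) + 1/(28*t).
Integrate each term: A/(t−a) contributes A·log|t−a|.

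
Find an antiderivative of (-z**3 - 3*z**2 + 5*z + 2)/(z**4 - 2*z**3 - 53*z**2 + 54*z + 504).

-151*log(z - 7)/130 + 3*log(z - 4)/7 - 13*log(z + 3)/210 - 8*log(z + 6)/39 + C

Factor the denominator: (z - 7)*(z - 4)*(z + 3)*(z + 6).
Partial-fraction decomposition: -8/(39*(z + 6)) - 13/(210*(z + 3)) + 3/(7*(z - 4)) - 151/(130*(z - 7)).
Integrate each term: A/(z−a) contributes A·log|z−a|.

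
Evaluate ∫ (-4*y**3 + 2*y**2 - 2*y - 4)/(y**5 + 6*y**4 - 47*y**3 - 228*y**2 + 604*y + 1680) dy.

-116*log(y - 5)/231 + 59*log(y - 4)/165 + log(y + 2)/21 - 118*log(y + 6)/55 + 74*log(y + 7)/33 + C

Factor the denominator: (y - 5)*(y - 4)*(y + 2)*(y + 6)*(y + 7).
Partial-fraction decomposition: 74/(33*(y + 7)) - 118/(55*(y + 6)) + 1/(21*(y + 2)) + 59/(165*(y - 4)) - 116/(231*(y - 5)).
Integrate each term: A/(y−a) contributes A·log|y−a|.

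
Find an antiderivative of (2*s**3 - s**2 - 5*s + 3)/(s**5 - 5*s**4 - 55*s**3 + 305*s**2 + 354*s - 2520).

41*log(s - 6)/26 - 203*log(s - 5)/96 + 95*log(s - 4)/154 + 5*log(s + 3)/224 - 697*log(s + 7)/6864 + C

Factor the denominator: (s - 6)*(s - 5)*(s - 4)*(s + 3)*(s + 7).
Partial-fraction decomposition: -697/(6864*(s + 7)) + 5/(224*(s + 3)) + 95/(154*(s - 4)) - 203/(96*(s - 5)) + 41/(26*(s - 6)).
Integrate each term: A/(s−a) contributes A·log|s−a|.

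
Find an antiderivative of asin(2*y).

y*asin(2*y) + sqrt(-4*y**2 + 1)/2 + C

Use integration by parts with u = arcsin(2*y), dv = dy.
Then du = 2/sqrt(-4*y**2 + 1) dy.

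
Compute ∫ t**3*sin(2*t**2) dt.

-t**2*cos(2*t**2)/4 + sin(2*t**2)/8 + C

Let u = t², du = 2t dt; rewrite as (1/2)∫ u^1·sin(2u) du.
Now integrate by parts 1 time.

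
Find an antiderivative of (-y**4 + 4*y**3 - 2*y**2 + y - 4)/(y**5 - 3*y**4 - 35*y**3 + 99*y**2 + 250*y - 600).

Factor the denominator: (y - 5)*(y - 4)*(y - 2)*(y + 3)*(y + 5).
Partial-fraction decomposition: -296/(315*(y + 5)) + 107/(280*(y + 3)) + 1/(35*(y - 2)) + 16/(63*(y - 4)) - 29/(40*(y - 5)).
Integrate each term: A/(y−a) contributes A·log|y−a|.

-29*log(y - 5)/40 + 16*log(y - 4)/63 + log(y - 2)/35 + 107*log(y + 3)/280 - 296*log(y + 5)/315 + C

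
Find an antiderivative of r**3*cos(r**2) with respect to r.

r**2*sin(r**2)/2 + cos(r**2)/2 + C

Let u = r², du = 2r dr; rewrite as (1/2)∫ u^1·cos(1u) du.
Now integrate by parts 1 time.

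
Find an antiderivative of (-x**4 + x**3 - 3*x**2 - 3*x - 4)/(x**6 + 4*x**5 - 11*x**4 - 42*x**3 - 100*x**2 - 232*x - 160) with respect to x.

-32*log(x - 4)/675 + 3*log(x + 1)/50 - 17*log(x + 2)/72 + 407*log(x + 5)/1566 - 211*log(x**2 + 4)/11600 + 223*atan(x/2)/5800 + C

Factor the denominator: (x - 4)*(x + 1)*(x + 2)*(x + 5)*(x**2 + 4).
Partial-fraction decomposition: -(211*x - 446)/(5800*(x**2 + 4)) + 407/(1566*(x + 5)) - 17/(72*(x + 2)) + 3/(50*(x + 1)) - 32/(675*(x - 4)).
Integrate each term; A/(x−a) gives A·log|x−a|; the (Bx+D)/(x²+p²) term gives a log and an atan.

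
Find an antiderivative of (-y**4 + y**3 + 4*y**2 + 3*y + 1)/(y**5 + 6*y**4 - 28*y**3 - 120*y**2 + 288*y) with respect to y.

Factor the denominator: y*(y - 4)*(y - 2)*(y + 6)**2.
Partial-fraction decomposition: -9229/(11520*(y + 6)) + 277/(96*(y + 6)**2) - 15/(256*(y - 2)) - 23/(160*(y - 4)) + 1/(288*y).
Integrate each term; A/(y−a) gives A·log|y−a|; A/(y−a)² gives −A/(y−a).

log(y)/288 - 23*log(y - 4)/160 - 15*log(y - 2)/256 - 9229*log(y + 6)/11520 - 277/(96*y + 576) + C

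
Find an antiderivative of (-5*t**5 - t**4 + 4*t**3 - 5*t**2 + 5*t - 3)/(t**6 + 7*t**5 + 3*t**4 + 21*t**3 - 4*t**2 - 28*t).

3*log(t)/28 - log(t - 1)/16 - 13*log(t + 1)/60 - 79979*log(t + 7)/17808 - 357*log(t**2 + 4)/2120 + 319*atan(t/2)/265 + C

Factor the denominator: t*(t - 1)*(t + 1)*(t + 7)*(t**2 + 4).
Partial-fraction decomposition: -(357*t - 2552)/(1060*(t**2 + 4)) - 79979/(17808*(t + 7)) - 13/(60*(t + 1)) - 1/(16*(t - 1)) + 3/(28*t).
Integrate each term; A/(t−a) gives A·log|t−a|; the (Bt+D)/(t²+p²) term gives a log and an atan.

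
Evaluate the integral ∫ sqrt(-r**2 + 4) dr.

Substitute r = 2·sin(θ), so dr = 2·cos(θ) dθ and the radical becomes sqrt(-r**2 + 4) = 2·cos(θ) by the Pythagorean identity.
Integrate the resulting trig expression in θ, then back-substitute θ = asin(r/2), sin(θ) = r/2, cos(θ) = sqrt(-r**2 + 4)/2 (absorbing any constant into C).

r*sqrt(-r**2 + 4)/2 + 2*asin(r/2) + C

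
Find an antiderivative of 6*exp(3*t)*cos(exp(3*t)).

2*sin(exp(3*t)) + C

Let u = exp(3*t), so du = (3*exp(3*t)) dt.
Rewriting, the integral becomes 2·∫ cos(u) du = 2·sin(u).
Substituting back, u = exp(3*t).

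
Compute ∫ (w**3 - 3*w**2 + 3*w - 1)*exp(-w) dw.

(-w**3 - 3*w - 2)*exp(-w) + C

Use integration by parts with u = w**3 - 3*w**2 + 3*w - 1, dv = exp(-w) dw, so v = -exp(-w).
Apply parts 3 times (tabular method): alternate signs, differentiate u down to 0, integrate dv up.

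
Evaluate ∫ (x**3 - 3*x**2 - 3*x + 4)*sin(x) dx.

Use integration by parts with u = x**3 - 3*x**2 - 3*x + 4, dv = sin(x) dx, so v = -cos(x).
Apply parts 3 times (tabular method): alternate signs, differentiate u down to 0, integrate dv up.

-x**3*cos(x) + 3*x**2*sin(x) + 3*x**2*cos(x) - 6*x*sin(x) + 9*x*cos(x) - 9*sin(x) - 10*cos(x) + C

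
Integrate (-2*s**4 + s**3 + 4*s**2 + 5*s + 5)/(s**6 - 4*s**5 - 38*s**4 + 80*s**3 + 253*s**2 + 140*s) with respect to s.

Factor the denominator: s*(s - 7)*(s - 4)*(s + 1)**2*(s + 5).
Partial-fraction decomposition: 259/(1728*(s + 5)) - 363/(6400*(s + 1)) - 1/(160*(s + 1)**2) + 359/(2700*(s - 4)) - 4223/(16128*(s - 7)) + 1/(28*s).
Integrate each term; A/(s−a) gives A·log|s−a|; A/(s−a)² gives −A/(s−a).

log(s)/28 - 4223*log(s - 7)/16128 + 359*log(s - 4)/2700 - 363*log(s + 1)/6400 + 259*log(s + 5)/1728 + 1/(160*s + 160) + C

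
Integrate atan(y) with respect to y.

y*atan(y) - log(y**2 + 1)/2 + C

Use integration by parts with u = arctan(y), dv = dy.
Then du = 1/(y**2 + 1) dy.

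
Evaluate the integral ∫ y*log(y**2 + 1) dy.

Let u = y**2 + 1, so du = (2*y) dy.
The integral becomes (1/2)·∫ log(u) du; integrate by parts with u′=log(u), dv′=du.

y**2*log(y**2 + 1)/2 - y**2/2 + log(y**2 + 1)/2 + C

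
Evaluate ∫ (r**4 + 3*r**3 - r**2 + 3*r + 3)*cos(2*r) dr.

Use integration by parts with u = r**4 + 3*r**3 - r**2 + 3*r + 3, dv = cos(2*r) dr, so v = sin(2*r)/2.
Apply parts 4 times (tabular method): alternate signs, differentiate u down to 0, integrate dv up.

r**4*sin(2*r)/2 + 3*r**3*sin(2*r)/2 + r**3*cos(2*r) - 2*r**2*sin(2*r) + 9*r**2*cos(2*r)/4 - 3*r*sin(2*r)/4 - 2*r*cos(2*r) + 5*sin(2*r)/2 - 3*cos(2*r)/8 + C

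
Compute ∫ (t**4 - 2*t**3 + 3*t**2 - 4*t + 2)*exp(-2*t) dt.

(-2*t**4 - 6*t**2 + 2*t - 3)*exp(-2*t)/4 + C

Use integration by parts with u = t**4 - 2*t**3 + 3*t**2 - 4*t + 2, dv = exp(-2*t) dt, so v = -exp(-2*t)/2.
Apply parts 4 times (tabular method): alternate signs, differentiate u down to 0, integrate dv up.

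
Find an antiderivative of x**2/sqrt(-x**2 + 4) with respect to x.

-x*sqrt(-x**2 + 4)/2 + 2*asin(x/2) + C

Substitute x = 2·sin(θ), so dx = 2·cos(θ) dθ and the radical becomes sqrt(-x**2 + 4) = 2·cos(θ) by the Pythagorean identity.
Integrate the resulting trig expression in θ, then back-substitute θ = asin(x/2), sin(θ) = x/2, cos(θ) = sqrt(-x**2 + 4)/2 (absorbing any constant into C).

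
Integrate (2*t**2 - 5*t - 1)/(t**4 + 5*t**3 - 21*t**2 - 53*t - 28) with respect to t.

Factor the denominator: (t - 4)*(t + 1)**2*(t + 7).
Partial-fraction decomposition: -1/(3*(t + 7)) + 22/(75*(t + 1)) - 1/(5*(t + 1)**2) + 1/(25*(t - 4)).
Integrate each term; A/(t−a) gives A·log|t−a|; A/(t−a)² gives −A/(t−a).

log(t - 4)/25 + 22*log(t + 1)/75 - log(t + 7)/3 + 1/(5*t + 5) + C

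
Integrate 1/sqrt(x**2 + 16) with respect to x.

log(x + sqrt(x**2 + 16)) + C

Substitute x = 4·tan(θ), so dx = 4·sec(θ)^2 dθ and the radical becomes sqrt(x**2 + 16) = 4·sec(θ) by the Pythagorean identity.
Integrate the resulting trig expression in θ, then back-substitute tan(θ) = x/4, sec(θ) = sqrt(x**2 + 16)/4 (absorbing any constant into C).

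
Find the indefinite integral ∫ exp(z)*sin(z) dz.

Let I denote the integral. Integrate by parts with u = sin(z), dv = exp(z) dz, so v = exp(z): I = exp(z)*sin(z) − ∫ exp(z)*cos(z) dz.
Apply parts again with u = cos(z), dv = exp(z) dz: ∫ exp(z)*cos(z) dz = exp(z)*cos(z) + I. Substituting back brings back I: I = exp(z)*sin(z) - exp(z)*cos(z) − I.
Solving for I: (1 + 1)·I equals the remaining terms, so I = (1/2)·(exp(z)*sin(z) - exp(z)*cos(z)).

exp(z)*sin(z)/2 - exp(z)*cos(z)/2 + C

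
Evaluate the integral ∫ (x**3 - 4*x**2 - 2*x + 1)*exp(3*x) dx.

(9*x**3 - 45*x**2 + 12*x + 5)*exp(3*x)/27 + C

Use integration by parts with u = x**3 - 4*x**2 - 2*x + 1, dv = exp(3*x) dx, so v = exp(3*x)/3.
Apply parts 3 times (tabular method): alternate signs, differentiate u down to 0, integrate dv up.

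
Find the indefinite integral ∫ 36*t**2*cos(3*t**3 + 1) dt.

Let u = 3*t**3 + 1, so du = (9*t**2) dt.
Rewriting, the integral becomes 4·∫ cos(u) du = 4·sin(u).
Substituting back, u = 3*t**3 + 1.

4*sin(3*t**3 + 1) + C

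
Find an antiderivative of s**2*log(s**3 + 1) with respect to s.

s**3*log(s**3 + 1)/3 - s**3/3 + log(s**3 + 1)/3 + C

Let u = s**3 + 1, so du = (3*s**2) ds.
The integral becomes (1/3)·∫ log(u) du; integrate by parts with u′=log(u), dv′=du.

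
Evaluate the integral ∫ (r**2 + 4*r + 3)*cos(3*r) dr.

r**2*sin(3*r)/3 + 4*r*sin(3*r)/3 + 2*r*cos(3*r)/9 + 25*sin(3*r)/27 + 4*cos(3*r)/9 + C

Use integration by parts with u = r**2 + 4*r + 3, dv = cos(3*r) dr, so v = sin(3*r)/3.
Apply parts 2 times (tabular method): alternate signs, differentiate u down to 0, integrate dv up.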